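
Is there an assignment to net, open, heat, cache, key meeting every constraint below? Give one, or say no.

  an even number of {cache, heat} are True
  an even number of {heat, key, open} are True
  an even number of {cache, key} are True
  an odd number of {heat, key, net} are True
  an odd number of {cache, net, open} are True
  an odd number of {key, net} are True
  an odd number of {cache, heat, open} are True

Unsatisfiable — no assignment works.

Adding constraints 2, 3, 7 mod 2: every variable appears an even number of times on the left, so the left side is 0.
But the right sides sum to 1 (mod 2). 0 ≠ 1 — the system is inconsistent.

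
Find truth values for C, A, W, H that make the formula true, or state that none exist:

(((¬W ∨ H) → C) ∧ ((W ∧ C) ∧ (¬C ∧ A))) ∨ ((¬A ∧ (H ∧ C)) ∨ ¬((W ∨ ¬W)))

C = True; A = False; W = False; H = True

  (((¬W ∨ H) → C) ∧ ((W ∧ C) ∧ (¬C ∧ A))) ∨ ((¬A ∧ (H ∧ C)) ∨ ¬((W ∨ ¬W))) = True
    ((¬W ∨ H) → C) ∧ ((W ∧ C) ∧ (¬C ∧ A)) = False
      (¬W ∨ H) → C = True
        ¬W ∨ H = True
          ¬W = True
      (W ∧ C) ∧ (¬C ∧ A) = False
        W ∧ C = False
        ¬C ∧ A = False
          ¬C = False
    (¬A ∧ (H ∧ C)) ∨ ¬((W ∨ ¬W)) = True
      ¬A ∧ (H ∧ C) = True
        ¬A = True
        H ∧ C = True
      ¬((W ∨ ¬W)) = False
        W ∨ ¬W = True
          ¬W = True
The formula evaluates to True.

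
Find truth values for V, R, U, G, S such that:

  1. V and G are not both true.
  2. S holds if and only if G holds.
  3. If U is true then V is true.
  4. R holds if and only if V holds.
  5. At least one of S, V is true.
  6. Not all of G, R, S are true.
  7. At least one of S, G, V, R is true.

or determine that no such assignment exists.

V=T; R=T; U=T; G=F; S=F

  (1) V=T, G=F — not both ✓
  (2) S=F, G=F — same ✓
  (3) U=T ⇒ V: T ✓
  (4) R=T, V=T — same ✓
  (5) {S, V}: 1 true — at least one ✓
  (6) {G, R, S}: 1/3 true — not all ✓
  (7) {S, G, V, R}: 2 true — at least one ✓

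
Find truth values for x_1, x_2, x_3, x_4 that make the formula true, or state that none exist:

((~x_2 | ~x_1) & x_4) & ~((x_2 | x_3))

x_1 = True, x_2 = False, x_3 = False, x_4 = True

  (~x_2 | ~x_1) & x_4 = True
    ~x_2 | ~x_1 = True
      ~x_2 = True
      ~x_1 = False
  ~((x_2 | x_3)) = True
    x_2 | x_3 = False
Both conjuncts True, so the formula holds.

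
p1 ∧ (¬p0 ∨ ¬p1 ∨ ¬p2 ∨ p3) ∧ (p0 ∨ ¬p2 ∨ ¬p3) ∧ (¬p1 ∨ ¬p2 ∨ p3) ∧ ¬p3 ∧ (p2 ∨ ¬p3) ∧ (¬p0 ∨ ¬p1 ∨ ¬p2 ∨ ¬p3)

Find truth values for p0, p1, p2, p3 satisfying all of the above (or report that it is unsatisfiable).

p0 = True; p1 = True; p2 = False; p3 = False

Unit clause (p1) forces p1 = True.
Unit clause (¬p3) forces p3 = False.
In (¬p1 ∨ ¬p2 ∨ p3) only ¬p2 is left, so p2 = False.
Set p0 = True.
Check each clause:
  (p1): p1 holds.
  (¬p0 ∨ ¬p1 ∨ ¬p2 ∨ p3): ¬p2 holds.
  (p0 ∨ ¬p2 ∨ ¬p3): p0 holds.
  (¬p1 ∨ ¬p2 ∨ p3): ¬p2 holds.
  (¬p3): ¬p3 holds.
  (p2 ∨ ¬p3): ¬p3 holds.
  (¬p0 ∨ ¬p1 ∨ ¬p2 ∨ ¬p3): ¬p2 holds.
All clauses satisfied.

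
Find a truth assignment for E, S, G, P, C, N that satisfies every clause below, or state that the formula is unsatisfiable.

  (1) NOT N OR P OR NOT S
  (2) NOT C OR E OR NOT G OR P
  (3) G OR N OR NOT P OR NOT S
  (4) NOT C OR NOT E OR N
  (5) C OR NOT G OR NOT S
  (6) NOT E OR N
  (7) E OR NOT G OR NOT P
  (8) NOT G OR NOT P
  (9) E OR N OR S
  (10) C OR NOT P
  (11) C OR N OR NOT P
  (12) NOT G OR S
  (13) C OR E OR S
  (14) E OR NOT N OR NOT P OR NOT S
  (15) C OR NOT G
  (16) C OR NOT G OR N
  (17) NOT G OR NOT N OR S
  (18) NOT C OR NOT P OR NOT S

E = False, S = False, G = False, P = False, C = True, N = True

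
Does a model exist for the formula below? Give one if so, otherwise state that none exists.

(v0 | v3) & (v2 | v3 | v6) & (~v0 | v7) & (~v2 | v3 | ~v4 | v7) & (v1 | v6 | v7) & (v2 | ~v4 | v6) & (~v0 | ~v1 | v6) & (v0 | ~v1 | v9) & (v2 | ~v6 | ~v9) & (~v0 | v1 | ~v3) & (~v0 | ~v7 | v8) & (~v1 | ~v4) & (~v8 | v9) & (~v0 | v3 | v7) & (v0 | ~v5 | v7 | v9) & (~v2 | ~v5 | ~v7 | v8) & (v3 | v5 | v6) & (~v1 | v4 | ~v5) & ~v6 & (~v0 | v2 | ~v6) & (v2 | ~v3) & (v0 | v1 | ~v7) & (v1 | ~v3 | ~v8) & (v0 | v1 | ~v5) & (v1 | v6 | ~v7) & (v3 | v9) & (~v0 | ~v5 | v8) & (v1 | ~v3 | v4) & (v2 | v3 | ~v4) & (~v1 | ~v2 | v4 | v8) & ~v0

v0=F, v1=T, v2=T, v3=T, v4=F, v5=F, v6=F, v7=T, v8=T, v9=T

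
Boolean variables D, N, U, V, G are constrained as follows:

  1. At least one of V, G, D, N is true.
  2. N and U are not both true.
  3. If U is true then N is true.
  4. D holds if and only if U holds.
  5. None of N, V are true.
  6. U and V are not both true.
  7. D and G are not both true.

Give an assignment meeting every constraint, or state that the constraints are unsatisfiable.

D = False, N = False, U = False, V = False, G = True

  (1) {V, G, D, N}: 1 true — at least one ✓
  (2) N=F, U=F — not both ✓
  (3) U=F ⇒ N: vacuous ✓
  (4) D=F, U=F — same ✓
  (5) {N, V}: 0 true — none ✓
  (6) U=F, V=F — not both ✓
  (7) D=F, G=T — not both ✓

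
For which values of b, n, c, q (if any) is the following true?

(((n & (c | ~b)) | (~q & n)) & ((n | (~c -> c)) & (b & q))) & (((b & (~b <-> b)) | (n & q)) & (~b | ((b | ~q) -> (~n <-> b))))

UNSATISFIABLE

Case b = True: the formula simplifies to (((n & c) | (~q & n)) & ((n | (~c -> c)) & q)) & ((n & q) & ~n).
  n = True: the conjunct ~n is False.
  n = False: the conjunct (n & c) | (~q & n) becomes (False & c) | (~q & False) = False.
Case b = False: the conjunct b is False.
Both cases fail — unsatisfiable.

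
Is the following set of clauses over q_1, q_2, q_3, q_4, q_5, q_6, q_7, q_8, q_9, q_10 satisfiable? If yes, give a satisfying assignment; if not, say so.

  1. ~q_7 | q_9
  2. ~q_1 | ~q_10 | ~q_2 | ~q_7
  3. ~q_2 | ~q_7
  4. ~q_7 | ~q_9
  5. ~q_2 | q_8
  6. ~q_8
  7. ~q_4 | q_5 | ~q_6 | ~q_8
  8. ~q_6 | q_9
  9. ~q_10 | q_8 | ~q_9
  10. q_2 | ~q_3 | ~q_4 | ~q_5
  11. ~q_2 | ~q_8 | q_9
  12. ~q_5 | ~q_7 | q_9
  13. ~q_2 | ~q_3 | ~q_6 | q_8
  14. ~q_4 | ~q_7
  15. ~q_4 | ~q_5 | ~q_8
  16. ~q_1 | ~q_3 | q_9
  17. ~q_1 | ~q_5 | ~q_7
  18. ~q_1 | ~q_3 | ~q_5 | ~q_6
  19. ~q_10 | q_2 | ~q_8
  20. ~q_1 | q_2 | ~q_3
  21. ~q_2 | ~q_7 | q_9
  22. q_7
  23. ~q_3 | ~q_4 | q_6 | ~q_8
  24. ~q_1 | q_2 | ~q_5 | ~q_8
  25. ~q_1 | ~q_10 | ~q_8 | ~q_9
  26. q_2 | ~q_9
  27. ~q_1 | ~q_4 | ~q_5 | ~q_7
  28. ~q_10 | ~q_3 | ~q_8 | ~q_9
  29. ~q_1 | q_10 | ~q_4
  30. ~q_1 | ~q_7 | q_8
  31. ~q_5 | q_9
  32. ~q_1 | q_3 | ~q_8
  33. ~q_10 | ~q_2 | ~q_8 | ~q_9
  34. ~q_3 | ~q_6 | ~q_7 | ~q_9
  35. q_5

Case q_7 = True:
  (~q_7 | q_9) forces q_9 = True.
  Clause (~q_7 | ~q_9) is falsified — contradiction.
Case q_7 = False:
  Clause (q_7) is falsified — contradiction.
Both cases fail, so the formula is unsatisfiable.

UNSATISFIABLE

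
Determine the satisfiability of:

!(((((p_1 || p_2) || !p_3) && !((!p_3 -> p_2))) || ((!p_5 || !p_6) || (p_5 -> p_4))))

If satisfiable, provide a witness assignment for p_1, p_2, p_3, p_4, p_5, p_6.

p_1: False, p_2: True, p_3: True, p_4: False, p_5: True, p_6: True

  !(((((p_1 || p_2) || !p_3) && !((!p_3 -> p_2))) || ((!p_5 || !p_6) || (p_5 -> p_4)))) = True
    (((p_1 || p_2) || !p_3) && !((!p_3 -> p_2))) || ((!p_5 || !p_6) || (p_5 -> p_4)) = False
      ((p_1 || p_2) || !p_3) && !((!p_3 -> p_2)) = False
        (p_1 || p_2) || !p_3 = True
          p_1 || p_2 = True
          !p_3 = False
        !((!p_3 -> p_2)) = False
          !p_3 -> p_2 = True
            !p_3 = False
      (!p_5 || !p_6) || (p_5 -> p_4) = False
        !p_5 || !p_6 = False
          !p_5 = False
          !p_6 = False
        p_5 -> p_4 = False
The formula evaluates to True.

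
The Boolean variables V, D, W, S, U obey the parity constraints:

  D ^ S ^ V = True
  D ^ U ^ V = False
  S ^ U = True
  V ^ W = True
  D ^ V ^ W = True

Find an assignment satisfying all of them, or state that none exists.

V: True; D: False; W: False; S: False; U: True

D ^ S ^ V = F ^ F ^ T = True ✓
D ^ U ^ V = F ^ T ^ T = False ✓
S ^ U = F ^ T = True ✓
V ^ W = T ^ F = True ✓
D ^ V ^ W = F ^ T ^ F = True ✓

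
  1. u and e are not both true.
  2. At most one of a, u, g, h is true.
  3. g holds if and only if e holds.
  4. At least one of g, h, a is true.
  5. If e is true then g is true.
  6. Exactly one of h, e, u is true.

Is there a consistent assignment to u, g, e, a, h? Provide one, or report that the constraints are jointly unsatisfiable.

u = False; g = True; e = True; a = False; h = False

  (1) u=F, e=T — not both ✓
  (2) {a, u, g, h}: 1 true — at most one ✓
  (3) g=T, e=T — same ✓
  (4) {g, h, a}: 1 true — at least one ✓
  (5) e=T ⇒ g: T ✓
  (6) {h, e, u}: 1 true — exactly one ✓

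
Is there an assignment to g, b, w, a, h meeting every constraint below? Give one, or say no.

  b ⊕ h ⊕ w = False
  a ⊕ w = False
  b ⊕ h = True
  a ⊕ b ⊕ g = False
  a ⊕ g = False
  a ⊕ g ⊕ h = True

g: True; b: False; w: True; a: True; h: True

b ⊕ h ⊕ w = F ⊕ T ⊕ T = False ✓
a ⊕ w = T ⊕ T = False ✓
b ⊕ h = F ⊕ T = True ✓
a ⊕ b ⊕ g = T ⊕ F ⊕ T = False ✓
a ⊕ g = T ⊕ T = False ✓
a ⊕ g ⊕ h = T ⊕ T ⊕ T = True ✓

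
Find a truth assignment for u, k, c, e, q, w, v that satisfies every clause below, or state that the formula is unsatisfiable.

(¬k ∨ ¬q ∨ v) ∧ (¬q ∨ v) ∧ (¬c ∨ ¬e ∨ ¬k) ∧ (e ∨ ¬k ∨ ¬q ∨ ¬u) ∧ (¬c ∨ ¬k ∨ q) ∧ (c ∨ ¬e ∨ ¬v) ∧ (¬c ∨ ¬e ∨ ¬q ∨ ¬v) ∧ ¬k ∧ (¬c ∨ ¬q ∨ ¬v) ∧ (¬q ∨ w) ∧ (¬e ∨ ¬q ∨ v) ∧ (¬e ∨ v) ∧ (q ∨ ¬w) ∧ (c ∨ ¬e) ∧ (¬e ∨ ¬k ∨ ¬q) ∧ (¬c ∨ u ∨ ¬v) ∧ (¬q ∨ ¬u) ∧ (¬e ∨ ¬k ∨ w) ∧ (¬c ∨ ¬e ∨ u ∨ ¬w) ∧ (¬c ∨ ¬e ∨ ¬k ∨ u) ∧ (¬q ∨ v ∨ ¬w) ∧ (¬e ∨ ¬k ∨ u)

Unit clause (¬k) forces k = False.
Set u = True.
  then (¬q ∨ ¬u) forces q = False.
  then (q ∨ ¬w) forces w = False.
Set c = False.
  then (c ∨ ¬e) forces e = False.
Set v = True.
All clauses satisfied.

u = True; k = False; c = False; e = False; q = False; w = False; v = True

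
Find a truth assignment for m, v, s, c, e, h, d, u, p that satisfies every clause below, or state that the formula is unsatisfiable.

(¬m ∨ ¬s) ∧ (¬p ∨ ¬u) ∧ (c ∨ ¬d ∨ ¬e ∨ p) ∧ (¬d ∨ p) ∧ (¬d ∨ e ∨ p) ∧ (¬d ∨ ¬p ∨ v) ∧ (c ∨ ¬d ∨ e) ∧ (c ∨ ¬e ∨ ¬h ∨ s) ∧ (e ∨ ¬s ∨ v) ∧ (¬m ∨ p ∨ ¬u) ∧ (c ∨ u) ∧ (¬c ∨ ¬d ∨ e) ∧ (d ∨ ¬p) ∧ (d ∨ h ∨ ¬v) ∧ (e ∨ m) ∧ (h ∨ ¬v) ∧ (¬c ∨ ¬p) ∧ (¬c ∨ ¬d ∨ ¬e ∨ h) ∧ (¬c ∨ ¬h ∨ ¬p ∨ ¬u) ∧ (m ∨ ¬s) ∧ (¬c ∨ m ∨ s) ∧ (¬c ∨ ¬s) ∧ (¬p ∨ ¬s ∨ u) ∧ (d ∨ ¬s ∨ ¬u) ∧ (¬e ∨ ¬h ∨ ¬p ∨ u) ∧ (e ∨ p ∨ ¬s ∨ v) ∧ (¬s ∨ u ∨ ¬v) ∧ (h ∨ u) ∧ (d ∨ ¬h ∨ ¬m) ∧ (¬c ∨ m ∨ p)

Set m = False.
  then (e ∨ m) forces e = True.
  then (m ∨ ¬s) forces s = False.
  then (¬c ∨ m ∨ s) forces c = False.
  then (c ∨ ¬e ∨ ¬h ∨ s) forces h = False.
  then (c ∨ u) forces u = True.
  then (h ∨ ¬v) forces v = False.
  then (¬p ∨ ¬u) forces p = False.
  then (c ∨ ¬d ∨ ¬e ∨ p) forces d = False.
All clauses satisfied.

m=F, v=F, s=F, c=F, e=T, h=F, d=F, u=T, p=F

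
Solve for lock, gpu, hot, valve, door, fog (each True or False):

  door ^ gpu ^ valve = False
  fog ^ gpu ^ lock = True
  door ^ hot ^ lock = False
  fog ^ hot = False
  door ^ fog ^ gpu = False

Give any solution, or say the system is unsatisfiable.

lock=F, gpu=F, hot=T, valve=T, door=T, fog=T

door ^ gpu ^ valve = T ^ F ^ T = False ✓
fog ^ gpu ^ lock = T ^ F ^ F = True ✓
door ^ hot ^ lock = T ^ T ^ F = False ✓
fog ^ hot = T ^ T = False ✓
door ^ fog ^ gpu = T ^ T ^ F = False ✓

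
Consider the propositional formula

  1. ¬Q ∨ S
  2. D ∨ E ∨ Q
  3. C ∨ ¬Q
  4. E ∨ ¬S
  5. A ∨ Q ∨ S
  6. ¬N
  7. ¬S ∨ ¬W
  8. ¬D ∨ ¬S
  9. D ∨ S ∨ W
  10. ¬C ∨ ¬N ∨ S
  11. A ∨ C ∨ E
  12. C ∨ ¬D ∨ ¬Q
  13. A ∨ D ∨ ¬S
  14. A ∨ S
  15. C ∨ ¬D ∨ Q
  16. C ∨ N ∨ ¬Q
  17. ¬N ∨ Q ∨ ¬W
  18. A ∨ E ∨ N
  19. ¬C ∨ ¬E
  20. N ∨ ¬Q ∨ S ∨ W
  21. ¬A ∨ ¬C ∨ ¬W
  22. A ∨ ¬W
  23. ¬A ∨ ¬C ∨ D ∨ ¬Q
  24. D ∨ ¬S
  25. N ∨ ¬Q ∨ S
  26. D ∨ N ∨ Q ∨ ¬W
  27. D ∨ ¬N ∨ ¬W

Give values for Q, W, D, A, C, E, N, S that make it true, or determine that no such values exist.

Q = False, W = False, D = True, A = True, C = True, E = False, N = False, S = False

Unit clause (¬N) forces N = False.
Set Q = False.
Try W = True:
  (¬S ∨ ¬W) forces S = False.
  (A ∨ Q ∨ S) forces A = True.
  (¬A ∨ ¬C ∨ ¬W) forces C = False.
  (C ∨ ¬D ∨ Q) forces D = False.
  clause (D ∨ N ∨ Q ∨ ¬W) is falsified — backtrack.
So W = False.
Set D = True.
  then (¬D ∨ ¬S) forces S = False.
  then (A ∨ S) forces A = True.
  then (C ∨ ¬D ∨ Q) forces C = True.
  then (¬C ∨ ¬E) forces E = False.
All clauses satisfied.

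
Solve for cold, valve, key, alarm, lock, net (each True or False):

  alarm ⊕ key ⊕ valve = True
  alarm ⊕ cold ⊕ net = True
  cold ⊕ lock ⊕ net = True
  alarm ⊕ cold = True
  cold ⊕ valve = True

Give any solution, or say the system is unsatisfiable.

cold: True, valve: False, key: True, alarm: False, lock: False, net: False

alarm ⊕ key ⊕ valve = F ⊕ T ⊕ F = True ✓
alarm ⊕ cold ⊕ net = F ⊕ T ⊕ F = True ✓
cold ⊕ lock ⊕ net = T ⊕ F ⊕ F = True ✓
alarm ⊕ cold = F ⊕ T = True ✓
cold ⊕ valve = T ⊕ F = True ✓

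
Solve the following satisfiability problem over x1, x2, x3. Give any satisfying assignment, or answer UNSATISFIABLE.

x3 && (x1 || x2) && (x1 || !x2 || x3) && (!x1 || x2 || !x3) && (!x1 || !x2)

Unit clause (x3) forces x3 = True.
Try x1 = True:
  (!x1 || x2 || !x3) forces x2 = True.
  clause (!x1 || !x2) is falsified — backtrack.
So x1 = False.
  then (x1 || x2) forces x2 = True.
Check each clause:
  (x3): x3 holds.
  (x1 || x2): x2 holds.
  (x1 || !x2 || x3): x3 holds.
  (!x1 || x2 || !x3): !x1 holds.
  (!x1 || !x2): !x1 holds.
All clauses satisfied.

x1 = False, x2 = True, x3 = True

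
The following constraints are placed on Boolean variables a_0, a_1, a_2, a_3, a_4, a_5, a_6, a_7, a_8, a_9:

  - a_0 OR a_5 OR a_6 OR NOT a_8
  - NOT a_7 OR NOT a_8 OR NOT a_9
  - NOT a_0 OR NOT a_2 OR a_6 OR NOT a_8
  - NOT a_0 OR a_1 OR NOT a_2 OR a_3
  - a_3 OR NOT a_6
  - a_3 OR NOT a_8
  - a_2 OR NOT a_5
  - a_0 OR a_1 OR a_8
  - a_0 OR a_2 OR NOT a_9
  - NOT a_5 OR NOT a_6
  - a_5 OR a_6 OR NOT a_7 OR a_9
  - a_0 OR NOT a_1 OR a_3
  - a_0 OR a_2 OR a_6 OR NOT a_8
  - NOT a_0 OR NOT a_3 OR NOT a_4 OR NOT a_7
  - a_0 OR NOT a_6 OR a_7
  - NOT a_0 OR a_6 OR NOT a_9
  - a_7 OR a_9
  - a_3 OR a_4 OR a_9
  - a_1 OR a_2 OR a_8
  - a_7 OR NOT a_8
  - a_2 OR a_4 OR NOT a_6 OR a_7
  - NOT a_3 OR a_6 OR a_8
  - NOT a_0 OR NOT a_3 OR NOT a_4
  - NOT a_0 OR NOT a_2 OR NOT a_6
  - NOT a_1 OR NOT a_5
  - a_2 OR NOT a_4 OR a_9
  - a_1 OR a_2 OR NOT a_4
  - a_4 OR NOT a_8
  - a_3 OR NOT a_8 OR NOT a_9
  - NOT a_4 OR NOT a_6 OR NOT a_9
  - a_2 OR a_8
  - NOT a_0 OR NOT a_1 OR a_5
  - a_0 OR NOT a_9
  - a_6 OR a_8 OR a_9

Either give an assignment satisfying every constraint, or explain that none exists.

a_0=F, a_1=F, a_2=T, a_3=T, a_4=T, a_5=F, a_6=T, a_7=T, a_8=T, a_9=F

Set a_0 = False.
  then (a_0 OR NOT a_9) forces a_9 = False.
  then (a_7 OR a_9) forces a_7 = True.
Set a_1 = False.
  then (a_0 OR a_1 OR a_8) forces a_8 = True.
  then (a_4 OR NOT a_8) forces a_4 = True.
  then (a_3 OR NOT a_8) forces a_3 = True.
  then (a_2 OR NOT a_4 OR a_9) forces a_2 = True.
Set a_5 = False.
  then (a_0 OR a_5 OR a_6 OR NOT a_8) forces a_6 = True.
All clauses satisfied.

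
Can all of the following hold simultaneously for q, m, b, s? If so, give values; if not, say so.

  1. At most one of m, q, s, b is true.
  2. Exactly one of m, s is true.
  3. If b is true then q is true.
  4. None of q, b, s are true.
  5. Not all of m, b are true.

q=F, m=T, b=F, s=F

  (1) {m, q, s, b}: 1 true — at most one ✓
  (2) {m, s}: 1 true — exactly one ✓
  (3) b=F ⇒ q: vacuous ✓
  (4) {q, b, s}: 0 true — none ✓
  (5) {m, b}: 1/2 true — not all ✓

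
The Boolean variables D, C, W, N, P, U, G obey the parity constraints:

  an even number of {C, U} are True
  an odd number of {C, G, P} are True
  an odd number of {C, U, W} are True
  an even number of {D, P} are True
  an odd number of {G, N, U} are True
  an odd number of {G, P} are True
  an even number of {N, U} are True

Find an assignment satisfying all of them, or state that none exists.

D: False, C: False, W: True, N: False, P: False, U: False, G: True

{C, U}: 0 true → even ✓
{C, G, P}: 1 true → odd ✓
{C, U, W}: 1 true → odd ✓
{D, P}: 0 true → even ✓
{G, N, U}: 1 true → odd ✓
{G, P}: 1 true → odd ✓
{N, U}: 0 true → even ✓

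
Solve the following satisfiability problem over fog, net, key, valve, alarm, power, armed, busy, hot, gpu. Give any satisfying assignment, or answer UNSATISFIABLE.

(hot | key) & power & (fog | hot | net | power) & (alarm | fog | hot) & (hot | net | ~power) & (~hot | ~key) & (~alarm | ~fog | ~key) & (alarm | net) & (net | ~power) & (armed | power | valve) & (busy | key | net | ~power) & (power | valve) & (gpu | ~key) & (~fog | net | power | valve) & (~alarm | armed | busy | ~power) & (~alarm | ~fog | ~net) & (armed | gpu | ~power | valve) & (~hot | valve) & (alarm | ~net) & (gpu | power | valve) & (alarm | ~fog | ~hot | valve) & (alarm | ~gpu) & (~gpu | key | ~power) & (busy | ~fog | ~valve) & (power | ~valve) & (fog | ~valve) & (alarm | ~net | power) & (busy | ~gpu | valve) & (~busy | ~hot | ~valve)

fog = False, net = True, key = True, valve = False, alarm = True, power = True, armed = False, busy = True, hot = False, gpu = True

Unit clause (power) forces power = True.
In (net | ~power) only net is left, so net = True.
In (alarm | ~net) only alarm is left, so alarm = True.
In (~alarm | ~fog | ~net) only ~fog is left, so fog = False.
In (fog | ~valve) only ~valve is left, so valve = False.
In (~hot | valve) only ~hot is left, so hot = False.
In (hot | key) only key is left, so key = True.
In (gpu | ~key) only gpu is left, so gpu = True.
In (busy | ~gpu | valve) only busy is left, so busy = True.
Set armed = False.
All clauses satisfied.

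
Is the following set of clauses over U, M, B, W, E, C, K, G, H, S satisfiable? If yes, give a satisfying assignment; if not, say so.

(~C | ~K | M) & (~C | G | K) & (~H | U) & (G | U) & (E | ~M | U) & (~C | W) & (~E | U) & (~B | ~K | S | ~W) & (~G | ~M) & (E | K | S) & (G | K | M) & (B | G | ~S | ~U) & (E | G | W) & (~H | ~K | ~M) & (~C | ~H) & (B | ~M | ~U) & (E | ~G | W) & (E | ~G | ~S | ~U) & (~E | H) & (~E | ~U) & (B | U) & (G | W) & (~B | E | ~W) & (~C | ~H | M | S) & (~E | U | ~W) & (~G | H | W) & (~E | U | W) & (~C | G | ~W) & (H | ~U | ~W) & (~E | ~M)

U=T, M=F, B=F, W=T, E=F, C=F, K=T, G=F, H=T, S=F

Set U = True.
  then (~E | ~U) forces E = False.
Try M = True:
  (~G | ~M) forces G = False.
  (E | G | W) forces W = True.
  (B | ~M | ~U) forces B = True.
  clause (~B | E | ~W) is falsified — backtrack.
So M = False.
Try B = True:
  (~B | E | ~W) forces W = False.
  (~C | W) forces C = False.
  (E | G | W) forces G = True.
  clause (E | ~G | W) is falsified — backtrack.
So B = False.
Set W = True.
  then (H | ~U | ~W) forces H = True.
  then (~C | ~H) forces C = False.
Set K = True.
Set G = False.
  then (B | G | ~S | ~U) forces S = False.
All clauses satisfied.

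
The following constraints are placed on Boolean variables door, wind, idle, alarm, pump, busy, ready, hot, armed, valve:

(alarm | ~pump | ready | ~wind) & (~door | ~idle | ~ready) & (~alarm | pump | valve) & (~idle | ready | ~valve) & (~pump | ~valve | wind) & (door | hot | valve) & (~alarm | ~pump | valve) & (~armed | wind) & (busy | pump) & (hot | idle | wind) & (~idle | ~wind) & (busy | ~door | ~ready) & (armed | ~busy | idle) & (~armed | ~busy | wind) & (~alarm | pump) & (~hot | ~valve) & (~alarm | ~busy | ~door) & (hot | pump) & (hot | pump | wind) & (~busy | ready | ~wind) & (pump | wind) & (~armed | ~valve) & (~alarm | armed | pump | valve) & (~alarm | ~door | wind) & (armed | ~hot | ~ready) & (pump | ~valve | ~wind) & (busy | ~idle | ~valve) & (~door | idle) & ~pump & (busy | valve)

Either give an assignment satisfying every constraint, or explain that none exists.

Unit clause (~pump) forces pump = False.
In (busy | pump) only busy is left, so busy = True.
In (~alarm | pump) only ~alarm is left, so alarm = False.
In (hot | pump) only hot is left, so hot = True.
In (pump | wind) only wind is left, so wind = True.
In (pump | ~valve | ~wind) only ~valve is left, so valve = False.
In (~idle | ~wind) only ~idle is left, so idle = False.
In (armed | ~busy | idle) only armed is left, so armed = True.
In (~busy | ready | ~wind) only ready is left, so ready = True.
In (~door | idle) only ~door is left, so door = False.
All clauses satisfied.

door: False, wind: True, idle: False, alarm: False, pump: False, busy: True, ready: True, hot: True, armed: True, valve: False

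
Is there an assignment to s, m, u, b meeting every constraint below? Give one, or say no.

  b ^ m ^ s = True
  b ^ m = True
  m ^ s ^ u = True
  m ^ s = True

s = False, m = True, u = False, b = False

b ^ m ^ s = F ^ T ^ F = True ✓
b ^ m = F ^ T = True ✓
m ^ s ^ u = T ^ F ^ F = True ✓
m ^ s = T ^ F = True ✓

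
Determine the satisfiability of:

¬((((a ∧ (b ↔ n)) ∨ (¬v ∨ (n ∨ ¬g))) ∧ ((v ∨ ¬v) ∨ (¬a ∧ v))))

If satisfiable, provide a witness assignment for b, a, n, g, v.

b: True, a: True, n: False, g: True, v: True

  ¬((((a ∧ (b ↔ n)) ∨ (¬v ∨ (n ∨ ¬g))) ∧ ((v ∨ ¬v) ∨ (¬a ∧ v)))) = True
    ((a ∧ (b ↔ n)) ∨ (¬v ∨ (n ∨ ¬g))) ∧ ((v ∨ ¬v) ∨ (¬a ∧ v)) = False
      (a ∧ (b ↔ n)) ∨ (¬v ∨ (n ∨ ¬g)) = False
        a ∧ (b ↔ n) = False
          b ↔ n = False
        ¬v ∨ (n ∨ ¬g) = False
          ¬v = False
          n ∨ ¬g = False
            ¬g = False
      (v ∨ ¬v) ∨ (¬a ∧ v) = True
        v ∨ ¬v = True
          ¬v = False
        ¬a ∧ v = False
          ¬a = False
The formula evaluates to True.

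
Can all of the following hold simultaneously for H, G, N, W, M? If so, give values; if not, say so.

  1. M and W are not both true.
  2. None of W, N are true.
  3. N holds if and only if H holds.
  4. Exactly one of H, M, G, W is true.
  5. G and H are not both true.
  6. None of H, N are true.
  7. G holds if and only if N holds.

H = False, G = False, N = False, W = False, M = True

  (1) M=T, W=F — not both ✓
  (2) {W, N}: 0 true — none ✓
  (3) N=F, H=F — same ✓
  (4) {H, M, G, W}: 1 true — exactly one ✓
  (5) G=F, H=F — not both ✓
  (6) {H, N}: 0 true — none ✓
  (7) G=F, N=F — same ✓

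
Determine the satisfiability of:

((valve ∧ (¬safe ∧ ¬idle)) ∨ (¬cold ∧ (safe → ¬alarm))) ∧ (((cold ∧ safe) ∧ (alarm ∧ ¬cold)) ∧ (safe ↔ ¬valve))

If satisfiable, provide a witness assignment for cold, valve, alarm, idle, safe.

The formula is unsatisfiable.

Case cold = True: the conjunct ¬cold is False.
Case cold = False: the conjunct cold is False.
Both cases fail — unsatisfiable.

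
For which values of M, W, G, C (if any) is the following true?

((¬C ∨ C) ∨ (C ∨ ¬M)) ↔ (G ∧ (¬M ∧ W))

M = False; W = True; G = True; C = True

  ((¬C ∨ C) ∨ (C ∨ ¬M)) ↔ (G ∧ (¬M ∧ W)) = True
    (¬C ∨ C) ∨ (C ∨ ¬M) = True
      ¬C ∨ C = True
        ¬C = False
      C ∨ ¬M = True
        ¬M = True
    G ∧ (¬M ∧ W) = True
      ¬M ∧ W = True
        ¬M = True
The formula evaluates to True.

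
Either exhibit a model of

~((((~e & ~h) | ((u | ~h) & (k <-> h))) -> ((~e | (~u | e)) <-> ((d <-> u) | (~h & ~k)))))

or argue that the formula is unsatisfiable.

u: True, e: False, k: True, h: False, d: False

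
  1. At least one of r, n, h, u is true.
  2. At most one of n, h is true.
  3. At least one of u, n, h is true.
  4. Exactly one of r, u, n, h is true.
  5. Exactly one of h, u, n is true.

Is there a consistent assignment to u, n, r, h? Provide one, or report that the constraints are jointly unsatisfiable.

u = False; n = True; r = False; h = False

  (1) {r, n, h, u}: 1 true — at least one ✓
  (2) {n, h}: 1 true — at most one ✓
  (3) {u, n, h}: 1 true — at least one ✓
  (4) {r, u, n, h}: 1 true — exactly one ✓
  (5) {h, u, n}: 1 true — exactly one ✓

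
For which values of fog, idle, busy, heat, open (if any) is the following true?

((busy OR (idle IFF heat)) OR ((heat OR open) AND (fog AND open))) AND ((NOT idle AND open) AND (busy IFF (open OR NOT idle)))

fog: True, idle: False, busy: True, heat: False, open: True

  (busy OR (idle IFF heat)) OR ((heat OR open) AND (fog AND open)) = True
    busy OR (idle IFF heat) = True
      idle IFF heat = True
    (heat OR open) AND (fog AND open) = True
      heat OR open = True
      fog AND open = True
  (NOT idle AND open) AND (busy IFF (open OR NOT idle)) = True
    NOT idle AND open = True
      NOT idle = True
    busy IFF (open OR NOT idle) = True
      open OR NOT idle = True
        NOT idle = True
Both conjuncts True, so the formula holds.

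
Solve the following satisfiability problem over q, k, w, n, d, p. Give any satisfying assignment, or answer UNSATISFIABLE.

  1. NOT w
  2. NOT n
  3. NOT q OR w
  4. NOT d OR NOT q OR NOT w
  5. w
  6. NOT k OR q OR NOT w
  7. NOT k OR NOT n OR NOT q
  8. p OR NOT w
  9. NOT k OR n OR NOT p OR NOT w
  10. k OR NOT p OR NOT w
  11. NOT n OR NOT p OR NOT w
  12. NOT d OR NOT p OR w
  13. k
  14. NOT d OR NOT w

No satisfying assignment exists.

Case w = True:
  Clause (NOT w) is falsified — contradiction.
Case w = False:
  Clause (w) is falsified — contradiction.
Both cases fail, so the formula is unsatisfiable.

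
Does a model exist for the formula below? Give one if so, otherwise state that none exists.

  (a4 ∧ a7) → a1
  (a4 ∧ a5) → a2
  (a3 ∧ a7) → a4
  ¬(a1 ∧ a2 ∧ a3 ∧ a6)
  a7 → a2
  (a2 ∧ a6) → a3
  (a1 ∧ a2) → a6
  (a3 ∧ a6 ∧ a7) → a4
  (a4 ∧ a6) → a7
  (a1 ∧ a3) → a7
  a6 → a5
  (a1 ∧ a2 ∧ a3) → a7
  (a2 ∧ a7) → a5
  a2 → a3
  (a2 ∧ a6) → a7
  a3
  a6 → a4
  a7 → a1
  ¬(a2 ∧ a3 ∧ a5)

a1 = False, a2 = False, a3 = True, a4 = False, a5 = False, a6 = False, a7 = False

Unit clause (a3) forces a3 = True.
Try a1 = True:
  (¬a1 ∨ ¬a3 ∨ a7) forces a7 = True.
  (a2 ∨ ¬a7) forces a2 = True.
  (¬a2 ∨ ¬a3 ∨ ¬a5) forces a5 = False.
  clause (¬a2 ∨ a5 ∨ ¬a7) is falsified — backtrack.
So a1 = False.
  then (a1 ∨ ¬a7) forces a7 = False.
Set a2 = False.
Set a4 = False.
  then (a4 ∨ ¬a6) forces a6 = False.
Set a5 = False.
All clauses satisfied.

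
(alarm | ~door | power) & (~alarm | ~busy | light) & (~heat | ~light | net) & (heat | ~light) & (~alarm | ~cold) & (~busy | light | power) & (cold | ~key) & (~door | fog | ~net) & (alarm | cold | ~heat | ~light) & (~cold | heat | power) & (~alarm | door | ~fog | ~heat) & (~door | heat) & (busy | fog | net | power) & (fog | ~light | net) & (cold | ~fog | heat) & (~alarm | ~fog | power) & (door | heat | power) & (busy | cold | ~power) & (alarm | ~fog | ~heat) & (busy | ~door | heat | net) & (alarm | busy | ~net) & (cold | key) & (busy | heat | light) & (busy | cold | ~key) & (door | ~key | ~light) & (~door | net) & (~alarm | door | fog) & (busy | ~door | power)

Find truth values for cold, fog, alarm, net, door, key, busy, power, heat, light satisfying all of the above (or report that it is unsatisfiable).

Try cold = False:
  (cold | ~key) forces key = False.
  clause (cold | key) is falsified — backtrack.
So cold = True.
  then (~alarm | ~cold) forces alarm = False.
Set fog = False.
Set net = False.
  then (fog | ~light | net) forces light = False.
  then (~door | net) forces door = False.
Set key = False.
Set busy = False.
  then (busy | fog | net | power) forces power = True.
  then (busy | heat | light) forces heat = True.
All clauses satisfied.

cold=T, fog=F, alarm=F, net=F, door=F, key=F, busy=F, power=T, heat=T, light=F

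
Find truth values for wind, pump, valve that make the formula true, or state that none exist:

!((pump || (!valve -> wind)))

wind=F, pump=F, valve=F

  !((pump || (!valve -> wind))) = True
    pump || (!valve -> wind) = False
      !valve -> wind = False
        !valve = True
The formula evaluates to True.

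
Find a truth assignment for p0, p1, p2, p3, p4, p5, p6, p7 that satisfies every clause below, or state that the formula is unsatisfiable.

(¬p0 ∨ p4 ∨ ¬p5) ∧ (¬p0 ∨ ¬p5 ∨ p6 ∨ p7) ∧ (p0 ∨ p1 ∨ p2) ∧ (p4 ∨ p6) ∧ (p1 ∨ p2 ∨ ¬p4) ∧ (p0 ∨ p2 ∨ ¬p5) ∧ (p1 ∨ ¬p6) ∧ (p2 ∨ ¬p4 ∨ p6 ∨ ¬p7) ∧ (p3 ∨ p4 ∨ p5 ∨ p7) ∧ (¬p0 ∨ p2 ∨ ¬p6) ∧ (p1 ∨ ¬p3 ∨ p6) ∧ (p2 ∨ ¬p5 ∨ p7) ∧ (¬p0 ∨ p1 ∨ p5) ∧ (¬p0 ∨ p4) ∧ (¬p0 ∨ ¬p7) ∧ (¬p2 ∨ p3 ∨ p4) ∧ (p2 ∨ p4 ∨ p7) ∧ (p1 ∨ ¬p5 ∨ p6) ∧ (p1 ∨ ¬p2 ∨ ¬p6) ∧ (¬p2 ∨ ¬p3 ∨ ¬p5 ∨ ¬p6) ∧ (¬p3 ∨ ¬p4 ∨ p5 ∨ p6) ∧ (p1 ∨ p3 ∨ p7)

Set p0 = False.
Set p1 = True.
Set p2 = True.
Set p3 = True.
Set p4 = True.
Set p5 = True.
  then (¬p2 ∨ ¬p3 ∨ ¬p5 ∨ ¬p6) forces p6 = False.
Set p7 = False.
All clauses satisfied.

p0: False; p1: True; p2: True; p3: True; p4: True; p5: True; p6: False; p7: False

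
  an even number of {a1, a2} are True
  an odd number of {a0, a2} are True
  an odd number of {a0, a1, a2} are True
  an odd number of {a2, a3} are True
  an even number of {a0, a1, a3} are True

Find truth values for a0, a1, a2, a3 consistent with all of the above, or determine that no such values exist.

a0 = True, a1 = False, a2 = False, a3 = True

{a1, a2}: 0 true → even ✓
{a0, a2}: 1 true → odd ✓
{a0, a1, a2}: 1 true → odd ✓
{a2, a3}: 1 true → odd ✓
{a0, a1, a3}: 2 true → even ✓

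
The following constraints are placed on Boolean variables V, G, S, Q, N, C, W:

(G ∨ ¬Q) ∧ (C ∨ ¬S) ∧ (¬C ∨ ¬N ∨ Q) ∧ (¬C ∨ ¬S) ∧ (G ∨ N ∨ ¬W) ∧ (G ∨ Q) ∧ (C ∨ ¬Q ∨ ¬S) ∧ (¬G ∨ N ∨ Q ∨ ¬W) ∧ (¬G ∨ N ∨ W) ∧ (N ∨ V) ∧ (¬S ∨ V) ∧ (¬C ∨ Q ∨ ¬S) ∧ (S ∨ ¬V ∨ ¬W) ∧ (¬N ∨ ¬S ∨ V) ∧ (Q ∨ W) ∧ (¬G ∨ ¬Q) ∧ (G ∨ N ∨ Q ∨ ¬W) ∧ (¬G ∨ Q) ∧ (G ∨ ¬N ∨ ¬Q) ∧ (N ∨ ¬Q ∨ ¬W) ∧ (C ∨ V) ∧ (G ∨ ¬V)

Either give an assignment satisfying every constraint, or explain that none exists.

Case G = True:
  (¬G ∨ ¬Q) forces Q = False.
  Clause (¬G ∨ Q) is falsified — contradiction.
Case G = False:
  (G ∨ ¬Q) forces Q = False.
  Clause (G ∨ Q) is falsified — contradiction.
Both cases fail, so the formula is unsatisfiable.

No satisfying assignment exists.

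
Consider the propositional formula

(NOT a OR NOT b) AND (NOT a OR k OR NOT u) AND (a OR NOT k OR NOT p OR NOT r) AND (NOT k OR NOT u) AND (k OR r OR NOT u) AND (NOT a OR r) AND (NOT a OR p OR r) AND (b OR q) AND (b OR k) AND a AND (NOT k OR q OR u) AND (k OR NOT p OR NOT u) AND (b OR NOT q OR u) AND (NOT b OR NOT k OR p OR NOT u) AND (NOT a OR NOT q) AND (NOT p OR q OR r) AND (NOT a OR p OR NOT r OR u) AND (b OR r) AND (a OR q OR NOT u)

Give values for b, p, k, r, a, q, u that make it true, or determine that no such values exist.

Case a = True:
  (NOT a OR NOT b) forces b = False.
  (NOT a OR r) forces r = True.
  (b OR q) forces q = True.
  Clause (NOT a OR NOT q) is falsified — contradiction.
Case a = False:
  Clause (a) is falsified — contradiction.
Both cases fail, so the formula is unsatisfiable.

No satisfying assignment exists.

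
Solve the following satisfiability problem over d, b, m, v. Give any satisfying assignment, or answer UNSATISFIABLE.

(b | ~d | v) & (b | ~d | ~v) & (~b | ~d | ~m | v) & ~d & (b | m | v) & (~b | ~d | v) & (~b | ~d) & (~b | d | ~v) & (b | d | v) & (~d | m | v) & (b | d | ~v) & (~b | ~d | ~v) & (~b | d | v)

Unsatisfiable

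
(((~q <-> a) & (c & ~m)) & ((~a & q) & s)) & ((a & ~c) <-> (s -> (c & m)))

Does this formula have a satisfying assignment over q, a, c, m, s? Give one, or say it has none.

q = True; a = False; c = True; m = False; s = True

  ((~q <-> a) & (c & ~m)) & ((~a & q) & s) = True
    (~q <-> a) & (c & ~m) = True
      ~q <-> a = True
        ~q = False
      c & ~m = True
        ~m = True
    (~a & q) & s = True
      ~a & q = True
        ~a = True
  (a & ~c) <-> (s -> (c & m)) = True
    a & ~c = False
      ~c = False
    s -> (c & m) = False
      c & m = False
Both conjuncts True, so the formula holds.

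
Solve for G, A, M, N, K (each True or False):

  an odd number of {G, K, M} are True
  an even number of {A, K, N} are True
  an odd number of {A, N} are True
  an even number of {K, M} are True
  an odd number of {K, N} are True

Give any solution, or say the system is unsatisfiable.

G = True, A = True, M = True, N = False, K = True

{G, K, M}: 3 true → odd ✓
{A, K, N}: 2 true → even ✓
{A, N}: 1 true → odd ✓
{K, M}: 2 true → even ✓
{K, N}: 1 true → odd ✓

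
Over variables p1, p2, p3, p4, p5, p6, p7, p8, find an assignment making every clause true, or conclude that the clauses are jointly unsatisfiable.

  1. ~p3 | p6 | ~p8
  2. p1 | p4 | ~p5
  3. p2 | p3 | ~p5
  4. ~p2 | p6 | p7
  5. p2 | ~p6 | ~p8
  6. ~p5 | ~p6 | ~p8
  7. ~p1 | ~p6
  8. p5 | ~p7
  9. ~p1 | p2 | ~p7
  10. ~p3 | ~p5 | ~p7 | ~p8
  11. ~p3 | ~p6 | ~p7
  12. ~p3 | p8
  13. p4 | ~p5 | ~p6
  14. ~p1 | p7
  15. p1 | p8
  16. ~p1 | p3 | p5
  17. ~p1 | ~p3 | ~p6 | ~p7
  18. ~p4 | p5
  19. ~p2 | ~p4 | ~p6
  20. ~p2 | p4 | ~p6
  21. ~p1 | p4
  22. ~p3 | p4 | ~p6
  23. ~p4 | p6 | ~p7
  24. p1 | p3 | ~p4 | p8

p1=F, p2=F, p3=F, p4=F, p5=F, p6=F, p7=F, p8=T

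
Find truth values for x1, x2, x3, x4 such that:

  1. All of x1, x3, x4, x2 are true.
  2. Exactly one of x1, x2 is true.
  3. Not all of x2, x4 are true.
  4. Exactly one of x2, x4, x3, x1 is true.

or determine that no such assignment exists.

Case x1 = True:
  (1) forces x3 = True.
  Constraint (4) is violated (x3=T, x1=T) — contradiction.
Case x1 = False:
  Constraint (1) is violated (x1=F) — contradiction.
Both cases fail — unsatisfiable.

UNSATISFIABLE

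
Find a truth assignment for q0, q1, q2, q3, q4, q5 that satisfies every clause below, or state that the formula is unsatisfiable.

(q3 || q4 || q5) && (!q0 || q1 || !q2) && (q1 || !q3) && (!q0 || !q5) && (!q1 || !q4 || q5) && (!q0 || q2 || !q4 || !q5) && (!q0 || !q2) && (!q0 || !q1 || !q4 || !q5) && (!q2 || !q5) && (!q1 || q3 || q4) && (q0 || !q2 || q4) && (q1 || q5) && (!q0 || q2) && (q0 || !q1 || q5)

Set q0 = False.
Set q1 = True.
  then (q0 || !q1 || q5) forces q5 = True.
  then (!q2 || !q5) forces q2 = False.
Set q3 = False.
  then (!q1 || q3 || q4) forces q4 = True.
All clauses satisfied.

q0=F; q1=T; q2=F; q3=F; q4=T; q5=T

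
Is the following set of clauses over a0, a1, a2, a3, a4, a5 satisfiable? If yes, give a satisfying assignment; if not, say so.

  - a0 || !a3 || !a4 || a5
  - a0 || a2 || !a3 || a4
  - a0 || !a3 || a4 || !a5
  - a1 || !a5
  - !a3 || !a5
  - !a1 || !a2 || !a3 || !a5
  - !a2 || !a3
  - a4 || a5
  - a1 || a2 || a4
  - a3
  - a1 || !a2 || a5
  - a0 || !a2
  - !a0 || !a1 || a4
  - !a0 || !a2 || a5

Unit clause (a3) forces a3 = True.
In (!a3 || !a5) only !a5 is left, so a5 = False.
In (!a2 || !a3) only !a2 is left, so a2 = False.
In (a4 || a5) only a4 is left, so a4 = True.
In (a0 || !a3 || !a4 || a5) only a0 is left, so a0 = True.
Set a1 = True.
All clauses satisfied.

a0 = True, a1 = True, a2 = False, a3 = True, a4 = True, a5 = False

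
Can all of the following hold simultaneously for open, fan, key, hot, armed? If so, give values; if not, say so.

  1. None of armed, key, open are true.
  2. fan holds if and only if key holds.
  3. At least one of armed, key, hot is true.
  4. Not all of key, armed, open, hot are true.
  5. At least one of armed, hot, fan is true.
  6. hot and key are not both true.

open: False, fan: False, key: False, hot: True, armed: False

  (1) {armed, key, open}: 0 true — none ✓
  (2) fan=F, key=F — same ✓
  (3) {armed, key, hot}: 1 true — at least one ✓
  (4) {key, armed, open, hot}: 1/4 true — not all ✓
  (5) {armed, hot, fan}: 1 true — at least one ✓
  (6) hot=T, key=F — not both ✓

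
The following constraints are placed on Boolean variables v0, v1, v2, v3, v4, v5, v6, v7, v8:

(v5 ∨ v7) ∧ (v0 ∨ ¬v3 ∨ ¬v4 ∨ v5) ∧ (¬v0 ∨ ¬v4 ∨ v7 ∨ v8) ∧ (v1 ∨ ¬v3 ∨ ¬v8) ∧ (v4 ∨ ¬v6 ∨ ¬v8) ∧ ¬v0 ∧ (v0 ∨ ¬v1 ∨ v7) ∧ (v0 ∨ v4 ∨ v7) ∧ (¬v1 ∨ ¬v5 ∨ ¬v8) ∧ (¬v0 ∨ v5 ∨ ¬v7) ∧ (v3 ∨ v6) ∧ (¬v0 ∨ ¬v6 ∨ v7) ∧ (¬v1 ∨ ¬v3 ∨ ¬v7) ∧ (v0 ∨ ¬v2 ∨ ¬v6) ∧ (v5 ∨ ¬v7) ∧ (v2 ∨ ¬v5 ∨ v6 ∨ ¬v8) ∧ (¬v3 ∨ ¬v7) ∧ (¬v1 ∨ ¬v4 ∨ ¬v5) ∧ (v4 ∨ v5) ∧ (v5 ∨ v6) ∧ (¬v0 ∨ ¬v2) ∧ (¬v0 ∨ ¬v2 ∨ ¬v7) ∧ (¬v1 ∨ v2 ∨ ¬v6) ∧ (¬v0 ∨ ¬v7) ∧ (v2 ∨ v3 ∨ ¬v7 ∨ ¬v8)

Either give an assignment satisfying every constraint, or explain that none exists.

Unit clause (¬v0) forces v0 = False.
Try v1 = True:
  (v0 ∨ ¬v1 ∨ v7) forces v7 = True.
  (¬v1 ∨ ¬v3 ∨ ¬v7) forces v3 = False.
  (v3 ∨ v6) forces v6 = True.
  (v0 ∨ ¬v2 ∨ ¬v6) forces v2 = False.
  clause (¬v1 ∨ v2 ∨ ¬v6) is falsified — backtrack.
So v1 = False.
Set v2 = False.
Set v3 = False.
  then (v3 ∨ v6) forces v6 = True.
Set v4 = True.
Set v5 = True.
Set v7 = False.
Set v8 = True.
All clauses satisfied.

v0 = False, v1 = False, v2 = False, v3 = False, v4 = True, v5 = True, v6 = True, v7 = False, v8 = True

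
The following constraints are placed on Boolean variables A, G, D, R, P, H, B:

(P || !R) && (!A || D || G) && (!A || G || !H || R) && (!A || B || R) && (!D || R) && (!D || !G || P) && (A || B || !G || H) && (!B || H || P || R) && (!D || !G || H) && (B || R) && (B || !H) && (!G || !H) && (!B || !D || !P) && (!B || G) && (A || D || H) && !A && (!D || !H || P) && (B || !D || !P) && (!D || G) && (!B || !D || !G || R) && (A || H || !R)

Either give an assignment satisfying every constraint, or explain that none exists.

Unsatisfiable

Case H = True:
  (B || !H) forces B = True.
  (!G || !H) forces G = False.
  Clause (!B || G) is falsified — contradiction.
Case H = False:
  (!A) forces A = False.
  (A || D || H) forces D = True.
  (!D || R) forces R = True.
  Clause (A || H || !R) is falsified — contradiction.
Both cases fail, so the formula is unsatisfiable.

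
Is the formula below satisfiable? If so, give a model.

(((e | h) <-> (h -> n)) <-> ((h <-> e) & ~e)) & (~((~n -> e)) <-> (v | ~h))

n: False, e: False, h: True, v: True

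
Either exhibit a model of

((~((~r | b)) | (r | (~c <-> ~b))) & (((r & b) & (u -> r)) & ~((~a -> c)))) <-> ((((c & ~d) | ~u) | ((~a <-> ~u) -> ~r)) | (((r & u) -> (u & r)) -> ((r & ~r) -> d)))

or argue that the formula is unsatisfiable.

r: True; c: False; u: False; b: True; a: False; d: True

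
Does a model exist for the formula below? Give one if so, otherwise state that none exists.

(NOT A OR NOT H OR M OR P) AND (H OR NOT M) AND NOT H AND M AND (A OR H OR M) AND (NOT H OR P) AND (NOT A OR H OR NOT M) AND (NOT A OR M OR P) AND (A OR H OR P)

UNSATISFIABLE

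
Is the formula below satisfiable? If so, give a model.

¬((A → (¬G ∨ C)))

G: True; C: False; A: True

  ¬((A → (¬G ∨ C))) = True
    A → (¬G ∨ C) = False
      ¬G ∨ C = False
        ¬G = False
The formula evaluates to True.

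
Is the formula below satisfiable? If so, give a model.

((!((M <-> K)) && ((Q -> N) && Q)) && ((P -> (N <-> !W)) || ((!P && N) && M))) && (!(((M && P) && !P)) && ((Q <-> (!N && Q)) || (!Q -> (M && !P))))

K=F, P=F, Q=T, N=T, M=T, W=T

  (!((M <-> K)) && ((Q -> N) && Q)) && ((P -> (N <-> !W)) || ((!P && N) && M)) = True
    !((M <-> K)) && ((Q -> N) && Q) = True
      !((M <-> K)) = True
        M <-> K = False
      (Q -> N) && Q = True
        Q -> N = True
    (P -> (N <-> !W)) || ((!P && N) && M) = True
      P -> (N <-> !W) = True
        N <-> !W = False
          !W = False
      (!P && N) && M = True
        !P && N = True
          !P = True
  !(((M && P) && !P)) && ((Q <-> (!N && Q)) || (!Q -> (M && !P))) = True
    !(((M && P) && !P)) = True
      (M && P) && !P = False
        M && P = False
        !P = True
    (Q <-> (!N && Q)) || (!Q -> (M && !P)) = True
      Q <-> (!N && Q) = False
        !N && Q = False
          !N = False
      !Q -> (M && !P) = True
        !Q = False
        M && !P = True
          !P = True
Both conjuncts True, so the formula holds.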